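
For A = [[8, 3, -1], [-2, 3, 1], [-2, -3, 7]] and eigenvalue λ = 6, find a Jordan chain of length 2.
We seek v_1 ∈ ker((A - 6I)^2) \ ker(A - 6I), then set v_{i+1} = (A - 6I) v_i.

One such chain is v_1 = [[1, 0, 1]]^T, v_2 = [[1, -1, -1]]^T. Check: (A - 6I) v_2 = [[0, 0, 0]]^T = 0.

v_1 = [[1, 0, 1]]^T, v_2 = [[1, -1, -1]]^T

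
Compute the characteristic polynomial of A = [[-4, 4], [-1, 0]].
xI - A = [[x + 4, -4], [1, x]].

Expanding det(xI - A) along the first row:
det(xI - A) = + (x + 4)·det([[x]]) - (-4)·det([[1]]).

Evaluating gives χ_A(x) = x^2 + 4x + 4 = (x + 2)^2.

χ_A(x) = (x + 2)^2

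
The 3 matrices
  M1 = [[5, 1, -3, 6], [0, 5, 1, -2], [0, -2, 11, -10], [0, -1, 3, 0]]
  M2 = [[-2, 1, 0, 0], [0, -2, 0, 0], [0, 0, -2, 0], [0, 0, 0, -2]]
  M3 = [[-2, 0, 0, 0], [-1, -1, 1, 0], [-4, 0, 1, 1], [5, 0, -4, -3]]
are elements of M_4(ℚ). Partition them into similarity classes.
Characteristic polynomials: χ_{M1} = (x - 6)(x - 5)^3, χ_{M2} = (x + 2)^4, χ_{M3} = (x + 1)^3(x + 2).

{M1}: invariant factors (x - 6)(x - 5)^3.

{M2}: invariant factors x + 2, x + 2, (x + 2)^2.

{M3}: invariant factors (x + 1)^3(x + 2).

Matrices are similar if and only if their invariant-factor lists agree; the partition into similarity classes is {M1}, {M2}, {M3}.

3 classes: {M1}, {M2}, {M3}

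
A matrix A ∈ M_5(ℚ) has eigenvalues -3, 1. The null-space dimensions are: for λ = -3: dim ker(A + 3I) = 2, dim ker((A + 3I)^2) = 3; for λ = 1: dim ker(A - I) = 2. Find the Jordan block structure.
Jordan blocks: (-3, 2), (-3, 1), (1, 1), (1, 1)

λ = -3: successive nullity increments [2, 1] count blocks of size ≥ k; block sizes are [2, 1].
λ = 1: successive nullity increments [2] count blocks of size ≥ k; block sizes are [1, 1].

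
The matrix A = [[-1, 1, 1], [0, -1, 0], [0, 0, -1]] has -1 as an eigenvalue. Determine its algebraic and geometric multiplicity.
algebraic multiplicity 3, geometric multiplicity 2

The characteristic polynomial is (x + 1)^3, so the factor x + 1 appears with exponent 3: the algebraic multiplicity is 3.

rank(A + I) = 1, so the eigenspace has dimension 3 - 1 = 2: the geometric multiplicity is 2.

Since 2 < 3, A is not diagonalizable.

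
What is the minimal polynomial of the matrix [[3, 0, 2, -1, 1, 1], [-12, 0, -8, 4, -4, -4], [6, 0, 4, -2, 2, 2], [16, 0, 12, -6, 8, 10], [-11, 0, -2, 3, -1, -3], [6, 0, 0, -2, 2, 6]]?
m_A(x) = x^2(x - 4)(x - 2)

The characteristic polynomial factors as x^4(x - 4)(x - 2). The minimal polynomial is ∏(x - λ)^{k_λ} where k_λ is the size of the largest Jordan block at λ.

For λ = 0: rank(A) = 3, and the largest Jordan block has size 2 (the smallest k with rank(A^k) = rank(A^(k+1))).
For λ = 2: rank(A - 2I) = 5, and the largest Jordan block has size 1 (the smallest k with rank((A - 2I)^k) = rank((A - 2I)^(k+1))).
For λ = 4: rank(A - 4I) = 5, and the largest Jordan block has size 1 (the smallest k with rank((A - 4I)^k) = rank((A - 4I)^(k+1))).

So m_A(x) = x^2(x - 4)(x - 2).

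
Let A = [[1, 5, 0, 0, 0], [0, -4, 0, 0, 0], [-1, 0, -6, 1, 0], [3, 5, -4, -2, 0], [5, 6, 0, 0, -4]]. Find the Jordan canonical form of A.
J = [[-4, 1, 0, 0, 0], [0, -4, 0, 0, 0], [0, 0, -4, 1, 0], [0, 0, 0, -4, 0], [0, 0, 0, 0, 1]]

The characteristic polynomial is det(xI - A) = (x - 1)(x + 4)^4, so the eigenvalues are -4 (algebraic multiplicity 4), 1 (algebraic multiplicity 1).

For λ = -4: rank(A + 4I) = 3, rank((A + 4I)^2) = 1. The eigenspace has dimension 5 - 3 = 2, so there are 2 Jordan blocks; the rank sequence gives block sizes [2, 2].

For λ = 1: algebraic multiplicity 1 gives one 1×1 block.

Assembling the blocks gives the Jordan form J above.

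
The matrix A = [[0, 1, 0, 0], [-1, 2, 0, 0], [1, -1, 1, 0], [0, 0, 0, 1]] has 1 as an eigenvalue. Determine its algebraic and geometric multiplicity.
The characteristic polynomial is (x - 1)^4, so the factor x - 1 appears with exponent 4: the algebraic multiplicity is 4.

rank(A - I) = 1, so the eigenspace has dimension 4 - 1 = 3: the geometric multiplicity is 3.

Since 3 < 4, A is not diagonalizable.

algebraic multiplicity 4, geometric multiplicity 3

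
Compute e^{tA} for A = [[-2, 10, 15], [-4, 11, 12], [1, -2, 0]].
e^{tA} = [[(1 - 5*t)*e^{3*t}, 10*t*e^{3*t}, 15*t*e^{3*t}], [-4*t*e^{3*t}, (8*t + 1)*e^{3*t}, 12*t*e^{3*t}], [t*e^{3*t}, -2*t*e^{3*t}, (1 - 3*t)*e^{3*t}]]

A has Jordan form J = [[3, 1, 0], [0, 3, 0], [0, 0, 3]] with A = PJP^{-1}, so e^{tA} = P e^{tJ} P^{-1}.

For a Jordan block J_k(λ), e^{tJ_k(λ)} = e^{λt} · (I + tN + t^2 N^2/2! + ... + t^{k-1} N^{k-1}/(k-1)!) where N is the nilpotent superdiagonal part.

Assembling the blocks and conjugating back gives the entries of e^{tA} as shown above.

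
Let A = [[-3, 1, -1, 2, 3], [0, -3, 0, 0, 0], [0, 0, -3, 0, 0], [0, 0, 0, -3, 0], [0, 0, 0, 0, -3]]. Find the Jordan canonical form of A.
J = [[-3, 1, 0, 0, 0], [0, -3, 0, 0, 0], [0, 0, -3, 0, 0], [0, 0, 0, -3, 0], [0, 0, 0, 0, -3]]

The characteristic polynomial is det(xI - A) = (x + 3)^5, so the eigenvalues are -3 (algebraic multiplicity 5).

For λ = -3: rank(A + 3I) = 1, rank((A + 3I)^2) = 0. The eigenspace has dimension 5 - 1 = 4, so there are 4 Jordan blocks; the rank sequence gives block sizes [2, 1, 1, 1].

Assembling the blocks gives the Jordan form J above.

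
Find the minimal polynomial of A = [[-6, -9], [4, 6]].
The characteristic polynomial factors as x^2. The minimal polynomial is ∏(x - λ)^{k_λ} where k_λ is the size of the largest Jordan block at λ.

For λ = 0: rank(A) = 1, and the largest Jordan block has size 2 (the smallest k with rank(A^k) = rank(A^(k+1))).

So m_A(x) = x^2.

m_A(x) = x^2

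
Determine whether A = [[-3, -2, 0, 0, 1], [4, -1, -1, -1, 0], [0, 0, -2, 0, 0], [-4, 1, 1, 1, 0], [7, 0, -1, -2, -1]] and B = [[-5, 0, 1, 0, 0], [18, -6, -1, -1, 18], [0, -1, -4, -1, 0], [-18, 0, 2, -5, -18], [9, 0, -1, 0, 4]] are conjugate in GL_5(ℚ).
trace(A) = -6 but trace(B) = -16. The trace is a similarity invariant, so A and B are not similar.

No.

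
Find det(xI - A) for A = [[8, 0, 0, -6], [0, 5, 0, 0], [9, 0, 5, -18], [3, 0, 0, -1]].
xI - A = [[x - 8, 0, 0, 6], [0, x - 5, 0, 0], [-9, 0, x - 5, 18], [-3, 0, 0, x + 1]].

Expanding det(xI - A) along the first row:
det(xI - A) = + (x - 8)·det([[x - 5, 0, 0], [0, x - 5, 18], [0, 0, x + 1]]) - (0)·det([[0, 0, 0], [-9, x - 5, 18], [-3, 0, x + 1]]) + (0)·det([[0, x - 5, 0], [-9, 0, 18], [-3, 0, x + 1]]) - (6)·det([[0, x - 5, 0], [-9, 0, x - 5], [-3, 0, 0]]).

Evaluating gives χ_A(x) = x^4 - 17x^3 + 105x^2 - 275x + 250 = (x - 5)^3(x - 2).

χ_A(x) = (x - 5)^3(x - 2)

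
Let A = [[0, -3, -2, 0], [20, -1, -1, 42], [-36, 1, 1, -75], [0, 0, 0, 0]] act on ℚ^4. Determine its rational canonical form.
R = [[0, 0, 0, 0], [1, 0, 0, -16], [0, 1, 0, 12], [0, 0, 1, 0]]

The invariant factors of A (the non-unit diagonal entries of the Smith normal form of xI - A over ℚ[x]) are x(x - 2)^2(x + 4), each dividing the next. The characteristic polynomial is their product, x(x - 2)^2(x + 4).

The rational canonical form is the block-diagonal matrix of companion matrices C(f_i):
R = [[0, 0, 0, 0], [1, 0, 0, -16], [0, 1, 0, 12], [0, 0, 1, 0]].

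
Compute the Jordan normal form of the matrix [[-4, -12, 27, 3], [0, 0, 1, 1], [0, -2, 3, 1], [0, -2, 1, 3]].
J = [[-4, 0, 0, 0], [0, 2, 1, 0], [0, 0, 2, 0], [0, 0, 0, 2]]

The characteristic polynomial is det(xI - A) = (x - 2)^3(x + 4), so the eigenvalues are -4 (algebraic multiplicity 1), 2 (algebraic multiplicity 3).

For λ = -4: algebraic multiplicity 1 gives one 1×1 block.

For λ = 2: rank(A - 2I) = 2, rank((A - 2I)^2) = 1. The eigenspace has dimension 4 - 2 = 2, so there are 2 Jordan blocks; the rank sequence gives block sizes [2, 1].

Assembling the blocks gives the Jordan form J above.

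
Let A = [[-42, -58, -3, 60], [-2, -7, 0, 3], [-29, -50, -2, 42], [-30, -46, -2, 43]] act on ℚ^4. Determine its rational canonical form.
The invariant factors of A (the non-unit diagonal entries of the Smith normal form of xI - A over ℚ[x]) are x^2 + 4x + 1, x^2 + 4x + 1, each dividing the next. The characteristic polynomial is their product, (x^2 + 4x + 1)^2.

The rational canonical form is the block-diagonal matrix of companion matrices C(f_i):
R = [[0, -1, 0, 0], [1, -4, 0, 0], [0, 0, 0, -1], [0, 0, 1, -4]].

Note the characteristic polynomial does not split into linear factors over ℚ, so A has no Jordan form over ℚ; the rational canonical form exists over any field.

R = [[0, -1, 0, 0], [1, -4, 0, 0], [0, 0, 0, -1], [0, 0, 1, -4]]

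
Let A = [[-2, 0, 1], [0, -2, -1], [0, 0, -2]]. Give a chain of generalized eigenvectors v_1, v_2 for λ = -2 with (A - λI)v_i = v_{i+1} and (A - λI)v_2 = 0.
We seek v_1 ∈ ker((A + 2I)^2) \ ker(A + 2I), then set v_{i+1} = (A + 2I) v_i.

One such chain is v_1 = [[-2, 2, 1]]^T, v_2 = [[1, -1, 0]]^T. Check: (A + 2I) v_2 = [[0, 0, 0]]^T = 0.

v_1 = [[-2, 2, 1]]^T, v_2 = [[1, -1, 0]]^T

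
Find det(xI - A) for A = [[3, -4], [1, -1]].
χ_A(x) = (x - 1)^2

xI - A = [[x - 3, 4], [-1, x + 1]].

Expanding det(xI - A) along the first row:
det(xI - A) = + (x - 3)·det([[x + 1]]) - (4)·det([[-1]]).

Evaluating gives χ_A(x) = x^2 - 2x + 1 = (x - 1)^2.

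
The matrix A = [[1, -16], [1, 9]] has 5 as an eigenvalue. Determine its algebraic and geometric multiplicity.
algebraic multiplicity 2, geometric multiplicity 1

The characteristic polynomial is (x - 5)^2, so the factor x - 5 appears with exponent 2: the algebraic multiplicity is 2.

rank(A - 5I) = 1, so the eigenspace has dimension 2 - 1 = 1: the geometric multiplicity is 1.

Since 1 < 2, A is not diagonalizable.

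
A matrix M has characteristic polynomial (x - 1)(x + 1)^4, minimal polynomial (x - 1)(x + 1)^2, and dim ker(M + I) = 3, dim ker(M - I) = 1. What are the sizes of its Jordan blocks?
λ = -1: algebraic multiplicity 4 (exponent in χ_M), largest block size 2 (exponent in m_M), 3 blocks (geometric multiplicity). These force block sizes [2, 1, 1].
λ = 1: algebraic multiplicity 1 (exponent in χ_M), largest block size 1 (exponent in m_M), 1 block (geometric multiplicity). This forces block sizes [1].

Jordan blocks: (-1, 2), (-1, 1), (-1, 1), (1, 1)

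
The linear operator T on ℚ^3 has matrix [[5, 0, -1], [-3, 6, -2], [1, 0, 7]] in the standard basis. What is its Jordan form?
The characteristic polynomial is det(xI - A) = (x - 6)^3, so the eigenvalues are 6 (algebraic multiplicity 3).

For λ = 6: rank(A - 6I) = 2, rank((A - 6I)^2) = 1, rank((A - 6I)^3) = 0. The eigenspace has dimension 3 - 2 = 1, so there is 1 Jordan block; the rank sequence gives block sizes [3].

Assembling the blocks gives the Jordan form J above.

J = [[6, 1, 0], [0, 6, 1], [0, 0, 6]]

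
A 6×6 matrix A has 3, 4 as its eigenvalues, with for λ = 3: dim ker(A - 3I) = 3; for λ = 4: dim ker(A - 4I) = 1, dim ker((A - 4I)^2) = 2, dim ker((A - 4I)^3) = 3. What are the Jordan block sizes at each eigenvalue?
Jordan blocks: (3, 1), (3, 1), (3, 1), (4, 3)

λ = 3: successive nullity increments [3] count blocks of size ≥ k; block sizes are [1, 1, 1].
λ = 4: successive nullity increments [1, 1, 1] count blocks of size ≥ k; block sizes are [3].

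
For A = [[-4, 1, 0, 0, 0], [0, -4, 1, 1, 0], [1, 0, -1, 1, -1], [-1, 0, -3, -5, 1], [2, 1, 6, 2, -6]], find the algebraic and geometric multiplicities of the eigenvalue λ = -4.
algebraic multiplicity 5, geometric multiplicity 2

The characteristic polynomial is (x + 4)^5, so the factor x + 4 appears with exponent 5: the algebraic multiplicity is 5.

rank(A + 4I) = 3, so the eigenspace has dimension 5 - 3 = 2: the geometric multiplicity is 2.

Since 2 < 5, A is not diagonalizable.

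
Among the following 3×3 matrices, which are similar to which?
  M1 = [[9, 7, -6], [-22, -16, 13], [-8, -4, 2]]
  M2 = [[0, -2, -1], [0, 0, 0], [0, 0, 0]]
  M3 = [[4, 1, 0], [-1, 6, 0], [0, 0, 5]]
3 classes: {M1}, {M2}, {M3}

Characteristic polynomials: χ_{M1} = x^2(x + 5), χ_{M2} = x^3, χ_{M3} = (x - 5)^3.

{M1}: invariant factors x^2(x + 5).

{M2}: invariant factors x, x^2.

{M3}: invariant factors x - 5, (x - 5)^2.

Matrices are similar if and only if their invariant-factor lists agree; the partition into similarity classes is {M1}, {M2}, {M3}.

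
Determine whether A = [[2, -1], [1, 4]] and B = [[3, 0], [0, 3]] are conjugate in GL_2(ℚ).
Both have characteristic polynomial (x - 3)^2, but the minimal polynomial of A is (x - 3)^2 while the minimal polynomial of B is x - 3. The minimal polynomial is a similarity invariant, so A and B are not similar.

No.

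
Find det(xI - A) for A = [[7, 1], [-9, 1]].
χ_A(x) = (x - 4)^2

xI - A = [[x - 7, -1], [9, x - 1]].

Expanding det(xI - A) along the first row:
det(xI - A) = + (x - 7)·det([[x - 1]]) - (-1)·det([[9]]).

Evaluating gives χ_A(x) = x^2 - 8x + 16 = (x - 4)^2.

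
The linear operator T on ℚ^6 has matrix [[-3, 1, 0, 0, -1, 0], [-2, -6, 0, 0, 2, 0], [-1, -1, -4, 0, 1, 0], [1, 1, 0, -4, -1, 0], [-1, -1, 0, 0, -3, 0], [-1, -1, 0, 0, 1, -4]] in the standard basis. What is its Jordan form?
J = [[-4, 1, 0, 0, 0, 0], [0, -4, 0, 0, 0, 0], [0, 0, -4, 0, 0, 0], [0, 0, 0, -4, 0, 0], [0, 0, 0, 0, -4, 0], [0, 0, 0, 0, 0, -4]]

The characteristic polynomial is det(xI - A) = (x + 4)^6, so the eigenvalues are -4 (algebraic multiplicity 6).

For λ = -4: rank(A + 4I) = 1, rank((A + 4I)^2) = 0. The eigenspace has dimension 6 - 1 = 5, so there are 5 Jordan blocks; the rank sequence gives block sizes [2, 1, 1, 1, 1].

Assembling the blocks gives the Jordan form J above.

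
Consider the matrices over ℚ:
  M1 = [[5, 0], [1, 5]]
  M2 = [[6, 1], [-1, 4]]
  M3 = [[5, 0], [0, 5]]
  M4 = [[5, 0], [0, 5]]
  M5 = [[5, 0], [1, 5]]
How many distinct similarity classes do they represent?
2 classes: {M1, M2, M5}, {M3, M4}

Characteristic polynomials: χ_{M1} = (x - 5)^2, χ_{M2} = (x - 5)^2, χ_{M3} = (x - 5)^2, χ_{M4} = (x - 5)^2, χ_{M5} = (x - 5)^2.

{M1, M2, M5}: invariant factors (x - 5)^2.

{M3, M4}: invariant factors x - 5, x - 5.

Matrices are similar if and only if their invariant-factor lists agree; the partition into similarity classes is {M1, M2, M5}, {M3, M4}.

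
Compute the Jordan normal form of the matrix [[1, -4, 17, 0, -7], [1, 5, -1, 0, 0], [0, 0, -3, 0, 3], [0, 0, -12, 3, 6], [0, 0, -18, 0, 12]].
J = [[3, 1, 0, 0, 0], [0, 3, 1, 0, 0], [0, 0, 3, 0, 0], [0, 0, 0, 3, 0], [0, 0, 0, 0, 6]]

The characteristic polynomial is det(xI - A) = (x - 6)(x - 3)^4, so the eigenvalues are 3 (algebraic multiplicity 4), 6 (algebraic multiplicity 1).

For λ = 3: rank(A - 3I) = 3, rank((A - 3I)^2) = 2, rank((A - 3I)^3) = 1. The eigenspace has dimension 5 - 3 = 2, so there are 2 Jordan blocks; the rank sequence gives block sizes [3, 1].

For λ = 6: algebraic multiplicity 1 gives one 1×1 block.

Assembling the blocks gives the Jordan form J above.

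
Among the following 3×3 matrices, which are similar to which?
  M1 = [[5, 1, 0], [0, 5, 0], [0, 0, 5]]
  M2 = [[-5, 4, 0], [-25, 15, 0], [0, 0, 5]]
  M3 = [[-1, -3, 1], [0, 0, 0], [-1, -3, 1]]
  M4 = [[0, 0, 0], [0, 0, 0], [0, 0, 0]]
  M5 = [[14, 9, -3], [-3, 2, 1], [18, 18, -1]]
Characteristic polynomials: χ_{M1} = (x - 5)^3, χ_{M2} = (x - 5)^3, χ_{M3} = x^3, χ_{M4} = x^3, χ_{M5} = (x - 5)^3.

{M1, M2, M5}: invariant factors x - 5, (x - 5)^2.

{M3}: invariant factors x, x^2.

{M4}: invariant factors x, x, x.

Matrices are similar if and only if their invariant-factor lists agree; the partition into similarity classes is {M1, M2, M5}, {M3}, {M4}.

3 classes: {M1, M2, M5}, {M3}, {M4}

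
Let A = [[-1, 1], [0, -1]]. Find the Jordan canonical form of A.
J = [[-1, 1], [0, -1]]

The characteristic polynomial is det(xI - A) = (x + 1)^2, so the eigenvalues are -1 (algebraic multiplicity 2).

For λ = -1: rank(A + I) = 1, rank((A + I)^2) = 0. The eigenspace has dimension 2 - 1 = 1, so there is 1 Jordan block; the rank sequence gives block sizes [2].

Assembling the blocks gives the Jordan form J above.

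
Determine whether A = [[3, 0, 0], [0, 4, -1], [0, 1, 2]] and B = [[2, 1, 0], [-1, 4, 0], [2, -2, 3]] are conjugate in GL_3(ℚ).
Two matrices over a field are similar if and only if they have the same invariant factors.

Both A and B have characteristic polynomial (x - 3)^3 and minimal polynomial (x - 3)^2. Computing further, both have invariant factors x - 3, (x - 3)^2. Hence A and B are similar.

Yes.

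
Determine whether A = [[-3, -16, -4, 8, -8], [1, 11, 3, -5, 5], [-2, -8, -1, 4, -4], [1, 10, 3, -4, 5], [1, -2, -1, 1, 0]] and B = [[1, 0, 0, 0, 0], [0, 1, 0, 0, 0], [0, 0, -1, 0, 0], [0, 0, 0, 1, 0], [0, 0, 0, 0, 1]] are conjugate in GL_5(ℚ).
No.

Both have characteristic polynomial (x - 1)^4(x + 1), but the minimal polynomial of A is (x - 1)^2(x + 1) while the minimal polynomial of B is (x - 1)(x + 1). The minimal polynomial is a similarity invariant, so A and B are not similar.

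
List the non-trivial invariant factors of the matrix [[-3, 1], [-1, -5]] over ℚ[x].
The Jordan structure of A has elementary divisors (x + 4)^2. Arranging the block sizes at each eigenvalue in decreasing order and taking row products gives the invariant factors.

Invariant factors (smallest first, each dividing the next): (x + 4)^2.

Check: the last factor (x + 4)^2 is the minimal polynomial, and the product (x + 4)^2 is the characteristic polynomial.

(x + 4)^2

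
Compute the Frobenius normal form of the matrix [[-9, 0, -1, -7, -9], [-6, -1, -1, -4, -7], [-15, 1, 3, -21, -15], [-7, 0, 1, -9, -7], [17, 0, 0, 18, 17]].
R = [[0, 0, 0, 0, -16], [1, 0, 0, 0, -8], [0, 1, 0, 0, -1], [0, 0, 1, 0, -7], [0, 0, 0, 1, 1]]

The invariant factors of A (the non-unit diagonal entries of the Smith normal form of xI - A over ℚ[x]) are (x + 1)(x^2 - x + 4)^2, each dividing the next. The characteristic polynomial is their product, (x + 1)(x^2 - x + 4)^2.

The rational canonical form is the block-diagonal matrix of companion matrices C(f_i):
R = [[0, 0, 0, 0, -16], [1, 0, 0, 0, -8], [0, 1, 0, 0, -1], [0, 0, 1, 0, -7], [0, 0, 0, 1, 1]].

Note the characteristic polynomial does not split into linear factors over ℚ, so A has no Jordan form over ℚ; the rational canonical form exists over any field.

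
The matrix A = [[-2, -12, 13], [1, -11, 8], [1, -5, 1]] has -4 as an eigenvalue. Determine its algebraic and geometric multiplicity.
algebraic multiplicity 3, geometric multiplicity 1

The characteristic polynomial is (x + 4)^3, so the factor x + 4 appears with exponent 3: the algebraic multiplicity is 3.

rank(A + 4I) = 2, so the eigenspace has dimension 3 - 2 = 1: the geometric multiplicity is 1.

Since 1 < 3, A is not diagonalizable.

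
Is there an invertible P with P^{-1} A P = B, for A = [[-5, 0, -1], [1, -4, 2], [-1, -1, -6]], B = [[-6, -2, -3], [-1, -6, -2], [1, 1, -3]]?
Yes.

Two matrices over a field are similar if and only if they have the same invariant factors.

Both A and B have characteristic polynomial (x + 5)^3 and minimal polynomial (x + 5)^3. Computing further, both have invariant factors (x + 5)^3. Hence A and B are similar.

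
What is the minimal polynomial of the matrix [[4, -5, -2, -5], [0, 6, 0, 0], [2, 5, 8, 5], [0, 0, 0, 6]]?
The characteristic polynomial factors as (x - 6)^4. The minimal polynomial is ∏(x - λ)^{k_λ} where k_λ is the size of the largest Jordan block at λ.

For λ = 6: rank(A - 6I) = 1, and the largest Jordan block has size 2 (the smallest k with rank((A - 6I)^k) = rank((A - 6I)^(k+1))).

So m_A(x) = (x - 6)^2.

m_A(x) = (x - 6)^2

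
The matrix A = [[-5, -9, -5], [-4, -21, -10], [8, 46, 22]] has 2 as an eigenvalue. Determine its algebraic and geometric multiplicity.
algebraic multiplicity 1, geometric multiplicity 1

The characteristic polynomial is (x - 2)(x + 3)^2, so the factor x - 2 appears with exponent 1: the algebraic multiplicity is 1.

rank(A - 2I) = 2, so the eigenspace has dimension 3 - 2 = 1: the geometric multiplicity is 1.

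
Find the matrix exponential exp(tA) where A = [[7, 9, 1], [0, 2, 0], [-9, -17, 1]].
e^{tA} = [[(3*t + 1)*e^{4*t}, (5*t*e^{2*t} + 2*e^{2*t} - 2)*e^{2*t}, t*e^{4*t}], [0, e^{2*t}, 0], [-9*t*e^{4*t}, -15*t*e^{4*t} - e^{4*t} + e^{2*t}, (1 - 3*t)*e^{4*t}]]

A has Jordan form J = [[2, 0, 0], [0, 4, 1], [0, 0, 4]] with A = PJP^{-1}, so e^{tA} = P e^{tJ} P^{-1}.

For a Jordan block J_k(λ), e^{tJ_k(λ)} = e^{λt} · (I + tN + t^2 N^2/2! + ... + t^{k-1} N^{k-1}/(k-1)!) where N is the nilpotent superdiagonal part.

Assembling the blocks and conjugating back gives the entries of e^{tA} as shown above.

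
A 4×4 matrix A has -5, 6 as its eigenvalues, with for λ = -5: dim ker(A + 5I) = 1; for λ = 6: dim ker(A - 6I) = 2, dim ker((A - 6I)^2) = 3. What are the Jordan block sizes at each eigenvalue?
Jordan blocks: (-5, 1), (6, 2), (6, 1)

λ = -5: successive nullity increments [1] count blocks of size ≥ k; block sizes are [1].
λ = 6: successive nullity increments [2, 1] count blocks of size ≥ k; block sizes are [2, 1].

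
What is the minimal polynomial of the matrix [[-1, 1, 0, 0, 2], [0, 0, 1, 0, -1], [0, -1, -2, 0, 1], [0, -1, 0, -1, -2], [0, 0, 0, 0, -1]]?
m_A(x) = (x + 1)^3

The characteristic polynomial factors as (x + 1)^5. The minimal polynomial is ∏(x - λ)^{k_λ} where k_λ is the size of the largest Jordan block at λ.

For λ = -1: rank(A + I) = 2, and the largest Jordan block has size 3 (the smallest k with rank((A + I)^k) = rank((A + I)^(k+1))).

So m_A(x) = (x + 1)^3.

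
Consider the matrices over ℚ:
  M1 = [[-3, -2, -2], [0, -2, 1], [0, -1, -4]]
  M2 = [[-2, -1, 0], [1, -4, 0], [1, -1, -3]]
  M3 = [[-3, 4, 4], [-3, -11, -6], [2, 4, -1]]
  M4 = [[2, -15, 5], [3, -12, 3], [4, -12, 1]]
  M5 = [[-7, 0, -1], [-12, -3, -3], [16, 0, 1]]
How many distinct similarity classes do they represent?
Characteristic polynomials: χ_{M1} = (x + 3)^3, χ_{M2} = (x + 3)^3, χ_{M3} = (x + 5)^3, χ_{M4} = (x + 3)^3, χ_{M5} = (x + 3)^3.

{M1, M2, M4, M5}: invariant factors x + 3, (x + 3)^2.

{M3}: invariant factors x + 5, (x + 5)^2.

Matrices are similar if and only if their invariant-factor lists agree; the partition into similarity classes is {M1, M2, M4, M5}, {M3}.

2 classes: {M1, M2, M4, M5}, {M3}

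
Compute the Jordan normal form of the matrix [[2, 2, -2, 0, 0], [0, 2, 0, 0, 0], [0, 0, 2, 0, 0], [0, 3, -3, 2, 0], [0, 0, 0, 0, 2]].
The characteristic polynomial is det(xI - A) = (x - 2)^5, so the eigenvalues are 2 (algebraic multiplicity 5).

For λ = 2: rank(A - 2I) = 1, rank((A - 2I)^2) = 0. The eigenspace has dimension 5 - 1 = 4, so there are 4 Jordan blocks; the rank sequence gives block sizes [2, 1, 1, 1].

Assembling the blocks gives the Jordan form J above.

J = [[2, 1, 0, 0, 0], [0, 2, 0, 0, 0], [0, 0, 2, 0, 0], [0, 0, 0, 2, 0], [0, 0, 0, 0, 2]]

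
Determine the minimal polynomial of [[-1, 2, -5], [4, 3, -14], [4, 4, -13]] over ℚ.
The characteristic polynomial factors as (x + 3)^2(x + 5). The minimal polynomial is ∏(x - λ)^{k_λ} where k_λ is the size of the largest Jordan block at λ.

For λ = -5: rank(A + 5I) = 2, and the largest Jordan block has size 1 (the smallest k with rank((A + 5I)^k) = rank((A + 5I)^(k+1))).
For λ = -3: rank(A + 3I) = 2, and the largest Jordan block has size 2 (the smallest k with rank((A + 3I)^k) = rank((A + 3I)^(k+1))).

So m_A(x) = (x + 3)^2(x + 5).

m_A(x) = (x + 3)^2(x + 5)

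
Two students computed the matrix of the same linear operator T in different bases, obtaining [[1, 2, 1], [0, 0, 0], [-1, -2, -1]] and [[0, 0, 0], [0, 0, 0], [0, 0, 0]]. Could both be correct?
No.

Both have characteristic polynomial x^3, but the minimal polynomial of A is x^2 while the minimal polynomial of B is x. The minimal polynomial is a similarity invariant, so A and B are not similar.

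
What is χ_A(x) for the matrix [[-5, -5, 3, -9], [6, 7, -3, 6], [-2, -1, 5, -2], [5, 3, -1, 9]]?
xI - A = [[x + 5, 5, -3, 9], [-6, x - 7, 3, -6], [2, 1, x - 5, 2], [-5, -3, 1, x - 9]].

Expanding det(xI - A) along the first row:
det(xI - A) = + (x + 5)·det([[x - 7, 3, -6], [1, x - 5, 2], [-3, 1, x - 9]]) - (5)·det([[-6, 3, -6], [2, x - 5, 2], [-5, 1, x - 9]]) + (-3)·det([[-6, x - 7, -6], [2, 1, 2], [-5, -3, x - 9]]) - (9)·det([[-6, x - 7, 3], [2, 1, x - 5], [-5, -3, 1]]).

Evaluating gives χ_A(x) = x^4 - 16x^3 + 96x^2 - 256x + 256 = (x - 4)^4.

χ_A(x) = (x - 4)^4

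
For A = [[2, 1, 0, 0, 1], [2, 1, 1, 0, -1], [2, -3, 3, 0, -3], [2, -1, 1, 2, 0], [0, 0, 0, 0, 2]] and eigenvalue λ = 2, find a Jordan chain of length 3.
We seek v_1 ∈ ker((A - 2I)^3) \ ker((A - 2I)^2), then set v_{i+1} = (A - 2I) v_i.

One such chain is v_1 = [[0, 0, 1, 3, 0]]^T, v_2 = [[0, 1, 1, 1, 0]]^T, v_3 = [[1, 0, -2, 0, 0]]^T. Check: (A - 2I) v_3 = [[0, 0, 0, 0, 0]]^T = 0.

v_1 = [[0, 0, 1, 3, 0]]^T, v_2 = [[0, 1, 1, 1, 0]]^T, v_3 = [[1, 0, -2, 0, 0]]^T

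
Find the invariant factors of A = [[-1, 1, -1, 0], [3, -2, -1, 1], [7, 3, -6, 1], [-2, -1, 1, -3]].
(x + 3)^2, (x + 3)^2

The Jordan structure of A has elementary divisors (x + 3)^2, (x + 3)^2. Arranging the block sizes at each eigenvalue in decreasing order and taking row products gives the invariant factors.

Invariant factors (smallest first, each dividing the next): (x + 3)^2, (x + 3)^2.

Check: the last factor (x + 3)^2 is the minimal polynomial, and the product (x + 3)^4 is the characteristic polynomial.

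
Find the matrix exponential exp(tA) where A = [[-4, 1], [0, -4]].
e^{tA} = [[e^{-4*t}, t*e^{-4*t}], [0, e^{-4*t}]]

A has Jordan form J = [[-4, 1], [0, -4]] with A = PJP^{-1}, so e^{tA} = P e^{tJ} P^{-1}.

For a Jordan block J_k(λ), e^{tJ_k(λ)} = e^{λt} · (I + tN + t^2 N^2/2! + ... + t^{k-1} N^{k-1}/(k-1)!) where N is the nilpotent superdiagonal part.

Assembling the blocks and conjugating back gives the entries of e^{tA} as shown above.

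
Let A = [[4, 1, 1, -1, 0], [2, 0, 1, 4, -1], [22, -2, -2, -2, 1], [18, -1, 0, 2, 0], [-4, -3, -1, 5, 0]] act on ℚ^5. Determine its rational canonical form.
The invariant factors of A (the non-unit diagonal entries of the Smith normal form of xI - A over ℚ[x]) are (x - 4)(x^2 - 3)^2, each dividing the next. The characteristic polynomial is their product, (x - 4)(x^2 - 3)^2.

The rational canonical form is the block-diagonal matrix of companion matrices C(f_i):
R = [[0, 0, 0, 0, 36], [1, 0, 0, 0, -9], [0, 1, 0, 0, -24], [0, 0, 1, 0, 6], [0, 0, 0, 1, 4]].

Note the characteristic polynomial does not split into linear factors over ℚ, so A has no Jordan form over ℚ; the rational canonical form exists over any field.

R = [[0, 0, 0, 0, 36], [1, 0, 0, 0, -9], [0, 1, 0, 0, -24], [0, 0, 1, 0, 6], [0, 0, 0, 1, 4]]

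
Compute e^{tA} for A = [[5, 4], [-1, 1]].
A has Jordan form J = [[3, 1], [0, 3]] with A = PJP^{-1}, so e^{tA} = P e^{tJ} P^{-1}.

For a Jordan block J_k(λ), e^{tJ_k(λ)} = e^{λt} · (I + tN + t^2 N^2/2! + ... + t^{k-1} N^{k-1}/(k-1)!) where N is the nilpotent superdiagonal part.

Assembling the blocks and conjugating back gives the entries of e^{tA} as shown above.

e^{tA} = [[(2*t + 1)*e^{3*t}, 4*t*e^{3*t}], [-t*e^{3*t}, (1 - 2*t)*e^{3*t}]]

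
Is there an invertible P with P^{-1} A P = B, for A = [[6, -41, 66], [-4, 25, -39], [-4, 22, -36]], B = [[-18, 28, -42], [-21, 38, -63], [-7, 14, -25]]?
Both have characteristic polynomial (x - 3)(x + 4)^2, but the minimal polynomial of A is (x - 3)(x + 4)^2 while the minimal polynomial of B is (x - 3)(x + 4). The minimal polynomial is a similarity invariant, so A and B are not similar.

No.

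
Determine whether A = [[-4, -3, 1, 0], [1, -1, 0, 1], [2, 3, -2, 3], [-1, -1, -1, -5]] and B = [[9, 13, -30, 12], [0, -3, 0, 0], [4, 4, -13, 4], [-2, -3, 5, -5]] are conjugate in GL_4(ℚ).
Yes.

Two matrices over a field are similar if and only if they have the same invariant factors.

Both A and B have characteristic polynomial (x + 3)^4 and minimal polynomial (x + 3)^2. Computing further, both have invariant factors (x + 3)^2, (x + 3)^2. Hence A and B are similar.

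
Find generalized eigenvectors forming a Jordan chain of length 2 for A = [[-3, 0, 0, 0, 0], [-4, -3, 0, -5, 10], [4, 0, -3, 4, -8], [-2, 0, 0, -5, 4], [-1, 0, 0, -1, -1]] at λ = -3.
v_1 = [[1, 0, 0, -1, 0]]^T, v_2 = [[0, 1, 0, 0, 0]]^T

We seek v_1 ∈ ker((A + 3I)^2) \ ker(A + 3I), then set v_{i+1} = (A + 3I) v_i.

One such chain is v_1 = [[1, 0, 0, -1, 0]]^T, v_2 = [[0, 1, 0, 0, 0]]^T. Check: (A + 3I) v_2 = [[0, 0, 0, 0, 0]]^T = 0.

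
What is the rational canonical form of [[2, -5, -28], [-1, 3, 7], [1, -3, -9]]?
The invariant factors of A (the non-unit diagonal entries of the Smith normal form of xI - A over ℚ[x]) are (x + 1)^2(x + 2), each dividing the next. The characteristic polynomial is their product, (x + 1)^2(x + 2).

The rational canonical form is the block-diagonal matrix of companion matrices C(f_i):
R = [[0, 0, -2], [1, 0, -5], [0, 1, -4]].

R = [[0, 0, -2], [1, 0, -5], [0, 1, -4]]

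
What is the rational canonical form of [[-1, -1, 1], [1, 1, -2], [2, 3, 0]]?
The invariant factors of A (the non-unit diagonal entries of the Smith normal form of xI - A over ℚ[x]) are x^3 + 4x + 1, each dividing the next. The characteristic polynomial is their product, x^3 + 4x + 1.

The rational canonical form is the block-diagonal matrix of companion matrices C(f_i):
R = [[0, 0, -1], [1, 0, -4], [0, 1, 0]].

Note the characteristic polynomial does not split into linear factors over ℚ, so A has no Jordan form over ℚ; the rational canonical form exists over any field.

R = [[0, 0, -1], [1, 0, -4], [0, 1, 0]]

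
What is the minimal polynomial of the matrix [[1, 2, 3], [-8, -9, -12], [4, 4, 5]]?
The characteristic polynomial factors as (x + 1)^3. The minimal polynomial is ∏(x - λ)^{k_λ} where k_λ is the size of the largest Jordan block at λ.

For λ = -1: rank(A + I) = 1, and the largest Jordan block has size 2 (the smallest k with rank((A + I)^k) = rank((A + I)^(k+1))).

So m_A(x) = (x + 1)^2.

m_A(x) = (x + 1)^2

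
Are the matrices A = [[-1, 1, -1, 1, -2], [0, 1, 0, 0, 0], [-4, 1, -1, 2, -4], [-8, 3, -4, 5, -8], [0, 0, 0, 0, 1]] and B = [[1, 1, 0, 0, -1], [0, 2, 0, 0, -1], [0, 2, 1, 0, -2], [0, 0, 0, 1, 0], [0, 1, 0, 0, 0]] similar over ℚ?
No.

Both have characteristic polynomial (x - 1)^5 and minimal polynomial (x - 1)^2. But rank(A - I) = 2 for A while rank(B - I) = 1 for B, so the number of Jordan blocks at λ = 1 differs. A and B are not similar.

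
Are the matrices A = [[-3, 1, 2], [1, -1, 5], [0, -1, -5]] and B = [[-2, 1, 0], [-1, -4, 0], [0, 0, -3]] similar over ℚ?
Both have characteristic polynomial (x + 3)^3, but the minimal polynomial of A is (x + 3)^3 while the minimal polynomial of B is (x + 3)^2. The minimal polynomial is a similarity invariant, so A and B are not similar.

No.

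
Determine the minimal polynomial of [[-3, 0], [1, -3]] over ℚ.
The characteristic polynomial factors as (x + 3)^2. The minimal polynomial is ∏(x - λ)^{k_λ} where k_λ is the size of the largest Jordan block at λ.

For λ = -3: rank(A + 3I) = 1, and the largest Jordan block has size 2 (the smallest k with rank((A + 3I)^k) = rank((A + 3I)^(k+1))).

So m_A(x) = (x + 3)^2.

m_A(x) = (x + 3)^2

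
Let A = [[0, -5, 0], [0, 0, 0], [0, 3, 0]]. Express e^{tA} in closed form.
A has Jordan form J = [[0, 1, 0], [0, 0, 0], [0, 0, 0]] with A = PJP^{-1}, so e^{tA} = P e^{tJ} P^{-1}.

For a Jordan block J_k(λ), e^{tJ_k(λ)} = e^{λt} · (I + tN + t^2 N^2/2! + ... + t^{k-1} N^{k-1}/(k-1)!) where N is the nilpotent superdiagonal part.

Assembling the blocks and conjugating back gives the entries of e^{tA} as shown above.

e^{tA} = [[1, -5*t, 0], [0, 1, 0], [0, 3*t, 1]]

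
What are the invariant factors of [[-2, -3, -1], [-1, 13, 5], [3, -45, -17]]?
The Jordan structure of A has elementary divisors (x + 2)^3. Arranging the block sizes at each eigenvalue in decreasing order and taking row products gives the invariant factors.

Invariant factors (smallest first, each dividing the next): (x + 2)^3.

Check: the last factor (x + 2)^3 is the minimal polynomial, and the product (x + 2)^3 is the characteristic polynomial.

(x + 2)^3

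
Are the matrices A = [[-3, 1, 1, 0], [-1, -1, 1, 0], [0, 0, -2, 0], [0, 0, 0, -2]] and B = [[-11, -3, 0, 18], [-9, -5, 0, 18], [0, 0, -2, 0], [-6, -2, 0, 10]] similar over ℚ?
Yes.

Two matrices over a field are similar if and only if they have the same invariant factors.

Both A and B have characteristic polynomial (x + 2)^4 and minimal polynomial (x + 2)^2. Computing further, both have invariant factors x + 2, x + 2, (x + 2)^2. Hence A and B are similar.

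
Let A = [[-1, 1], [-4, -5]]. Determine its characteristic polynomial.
χ_A(x) = (x + 3)^2

xI - A = [[x + 1, -1], [4, x + 5]].

Expanding det(xI - A) along the first row:
det(xI - A) = + (x + 1)·det([[x + 5]]) - (-1)·det([[4]]).

Evaluating gives χ_A(x) = x^2 + 6x + 9 = (x + 3)^2.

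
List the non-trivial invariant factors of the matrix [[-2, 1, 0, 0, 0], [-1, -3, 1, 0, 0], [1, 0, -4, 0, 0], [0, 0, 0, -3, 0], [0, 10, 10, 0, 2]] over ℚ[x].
x + 3, (x - 2)(x + 3)^3

The Jordan structure of A has elementary divisors (x + 3)^3, (x + 3), (x - 2). Arranging the block sizes at each eigenvalue in decreasing order and taking row products gives the invariant factors.

Invariant factors (smallest first, each dividing the next): x + 3, (x - 2)(x + 3)^3.

Check: the last factor (x - 2)(x + 3)^3 is the minimal polynomial, and the product (x - 2)(x + 3)^4 is the characteristic polynomial.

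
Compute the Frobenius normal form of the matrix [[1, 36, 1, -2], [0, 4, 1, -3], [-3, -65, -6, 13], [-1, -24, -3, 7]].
The invariant factors of A (the non-unit diagonal entries of the Smith normal form of xI - A over ℚ[x]) are (x - 5)(x - 3)(x + 1)^2, each dividing the next. The characteristic polynomial is their product, (x - 5)(x - 3)(x + 1)^2.

The rational canonical form is the block-diagonal matrix of companion matrices C(f_i):
R = [[0, 0, 0, -15], [1, 0, 0, -22], [0, 1, 0, 0], [0, 0, 1, 6]].

R = [[0, 0, 0, -15], [1, 0, 0, -22], [0, 1, 0, 0], [0, 0, 1, 6]]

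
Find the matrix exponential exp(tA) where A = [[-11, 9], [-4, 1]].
e^{tA} = [[(1 - 6*t)*e^{-5*t}, 9*t*e^{-5*t}], [-4*t*e^{-5*t}, (6*t + 1)*e^{-5*t}]]

A has Jordan form J = [[-5, 1], [0, -5]] with A = PJP^{-1}, so e^{tA} = P e^{tJ} P^{-1}.

For a Jordan block J_k(λ), e^{tJ_k(λ)} = e^{λt} · (I + tN + t^2 N^2/2! + ... + t^{k-1} N^{k-1}/(k-1)!) where N is the nilpotent superdiagonal part.

Assembling the blocks and conjugating back gives the entries of e^{tA} as shown above.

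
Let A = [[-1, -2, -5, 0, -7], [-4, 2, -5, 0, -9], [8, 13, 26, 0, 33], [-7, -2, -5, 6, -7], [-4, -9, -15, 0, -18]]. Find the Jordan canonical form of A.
J = [[1, 1, 0, 0, 0], [0, 1, 0, 0, 0], [0, 0, 1, 0, 0], [0, 0, 0, 6, 0], [0, 0, 0, 0, 6]]

The characteristic polynomial is det(xI - A) = (x - 6)^2(x - 1)^3, so the eigenvalues are 1 (algebraic multiplicity 3), 6 (algebraic multiplicity 2).

For λ = 1: rank(A - I) = 3, rank((A - I)^2) = 2. The eigenspace has dimension 5 - 3 = 2, so there are 2 Jordan blocks; the rank sequence gives block sizes [2, 1].

For λ = 6: rank(A - 6I) = 3. The eigenspace has dimension 5 - 3 = 2, so there are 2 Jordan blocks; the rank sequence gives block sizes [1, 1].

Assembling the blocks gives the Jordan form J above.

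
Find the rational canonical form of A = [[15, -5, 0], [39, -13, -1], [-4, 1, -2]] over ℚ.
R = [[0, 0, -5], [1, 0, 3], [0, 1, 0]]

The invariant factors of A (the non-unit diagonal entries of the Smith normal form of xI - A over ℚ[x]) are x^3 - 3x + 5, each dividing the next. The characteristic polynomial is their product, x^3 - 3x + 5.

The rational canonical form is the block-diagonal matrix of companion matrices C(f_i):
R = [[0, 0, -5], [1, 0, 3], [0, 1, 0]].

Note the characteristic polynomial does not split into linear factors over ℚ, so A has no Jordan form over ℚ; the rational canonical form exists over any field.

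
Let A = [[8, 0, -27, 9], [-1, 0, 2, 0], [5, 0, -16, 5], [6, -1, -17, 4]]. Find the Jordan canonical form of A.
J = [[-1, 1, 0, 0], [0, -1, 1, 0], [0, 0, -1, 0], [0, 0, 0, -1]]

The characteristic polynomial is det(xI - A) = (x + 1)^4, so the eigenvalues are -1 (algebraic multiplicity 4).

For λ = -1: rank(A + I) = 2, rank((A + I)^2) = 1, rank((A + I)^3) = 0. The eigenspace has dimension 4 - 2 = 2, so there are 2 Jordan blocks; the rank sequence gives block sizes [3, 1].

Assembling the blocks gives the Jordan form J above.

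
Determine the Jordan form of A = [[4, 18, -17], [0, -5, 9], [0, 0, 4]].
The characteristic polynomial is det(xI - A) = (x - 4)^2(x + 5), so the eigenvalues are -5 (algebraic multiplicity 1), 4 (algebraic multiplicity 2).

For λ = -5: algebraic multiplicity 1 gives one 1×1 block.

For λ = 4: rank(A - 4I) = 2, rank((A - 4I)^2) = 1. The eigenspace has dimension 3 - 2 = 1, so there is 1 Jordan block; the rank sequence gives block sizes [2].

Assembling the blocks gives the Jordan form J above.

J = [[-5, 0, 0], [0, 4, 1], [0, 0, 4]]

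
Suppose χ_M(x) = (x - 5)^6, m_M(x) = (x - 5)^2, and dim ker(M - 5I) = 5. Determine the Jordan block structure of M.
Jordan blocks: (5, 2), (5, 1), (5, 1), (5, 1), (5, 1)

λ = 5: algebraic multiplicity 6 (exponent in χ_M), largest block size 2 (exponent in m_M), 5 blocks (geometric multiplicity). These force block sizes [2, 1, 1, 1, 1].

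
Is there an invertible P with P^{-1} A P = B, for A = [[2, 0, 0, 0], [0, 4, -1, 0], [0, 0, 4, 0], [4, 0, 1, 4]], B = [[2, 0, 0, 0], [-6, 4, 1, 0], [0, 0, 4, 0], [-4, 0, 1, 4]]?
Yes.

Two matrices over a field are similar if and only if they have the same invariant factors.

Both A and B have characteristic polynomial (x - 4)^3(x - 2) and minimal polynomial (x - 4)^2(x - 2). Computing further, both have invariant factors x - 4, (x - 4)^2(x - 2). Hence A and B are similar.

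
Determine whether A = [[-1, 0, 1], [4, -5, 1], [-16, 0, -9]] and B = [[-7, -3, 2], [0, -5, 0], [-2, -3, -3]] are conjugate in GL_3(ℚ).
Two matrices over a field are similar if and only if they have the same invariant factors.

Both A and B have characteristic polynomial (x + 5)^3 and minimal polynomial (x + 5)^2. Computing further, both have invariant factors x + 5, (x + 5)^2. Hence A and B are similar.

Yes.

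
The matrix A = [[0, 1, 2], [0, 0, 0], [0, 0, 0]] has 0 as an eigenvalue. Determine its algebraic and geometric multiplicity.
The characteristic polynomial is x^3, so the factor x appears with exponent 3: the algebraic multiplicity is 3.

rank(A) = 1, so the eigenspace has dimension 3 - 1 = 2: the geometric multiplicity is 2.

Since 2 < 3, A is not diagonalizable.

algebraic multiplicity 3, geometric multiplicity 2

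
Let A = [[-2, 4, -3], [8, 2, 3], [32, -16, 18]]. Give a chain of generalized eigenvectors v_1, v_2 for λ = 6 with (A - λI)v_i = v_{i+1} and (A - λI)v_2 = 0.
We seek v_1 ∈ ker((A - 6I)^2) \ ker(A - 6I), then set v_{i+1} = (A - 6I) v_i.

One such chain is v_1 = [[1, 0, -3]]^T, v_2 = [[1, -1, -4]]^T. Check: (A - 6I) v_2 = [[0, 0, 0]]^T = 0.

v_1 = [[1, 0, -3]]^T, v_2 = [[1, -1, -4]]^T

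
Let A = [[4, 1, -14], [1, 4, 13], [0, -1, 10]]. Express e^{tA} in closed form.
e^{tA} = [[(5*t^2 - 4*t + 2)*e^{6*t}/2, t*(5*t + 1)*e^{6*t}, t*(-15*t - 28)*e^{6*t}/2], [t*(1 - 2*t)*e^{6*t}, (-4*t^2 - 2*t + 1)*e^{6*t}, t*(6*t + 13)*e^{6*t}], [-t^2*e^{6*t}/2, t*(-t - 1)*e^{6*t}, (3*t^2 + 8*t + 2)*e^{6*t}/2]]

A has Jordan form J = [[6, 1, 0], [0, 6, 1], [0, 0, 6]] with A = PJP^{-1}, so e^{tA} = P e^{tJ} P^{-1}.

For a Jordan block J_k(λ), e^{tJ_k(λ)} = e^{λt} · (I + tN + t^2 N^2/2! + ... + t^{k-1} N^{k-1}/(k-1)!) where N is the nilpotent superdiagonal part.

Assembling the blocks and conjugating back gives the entries of e^{tA} as shown above.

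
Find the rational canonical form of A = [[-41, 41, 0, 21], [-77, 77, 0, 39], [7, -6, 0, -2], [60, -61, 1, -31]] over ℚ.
The invariant factors of A (the non-unit diagonal entries of the Smith normal form of xI - A over ℚ[x]) are (x - 3)^2(x^2 + x + 2), each dividing the next. The characteristic polynomial is their product, (x - 3)^2(x^2 + x + 2).

The rational canonical form is the block-diagonal matrix of companion matrices C(f_i):
R = [[0, 0, 0, -18], [1, 0, 0, 3], [0, 1, 0, -5], [0, 0, 1, 5]].

Note the characteristic polynomial does not split into linear factors over ℚ, so A has no Jordan form over ℚ; the rational canonical form exists over any field.

R = [[0, 0, 0, -18], [1, 0, 0, 3], [0, 1, 0, -5], [0, 0, 1, 5]]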